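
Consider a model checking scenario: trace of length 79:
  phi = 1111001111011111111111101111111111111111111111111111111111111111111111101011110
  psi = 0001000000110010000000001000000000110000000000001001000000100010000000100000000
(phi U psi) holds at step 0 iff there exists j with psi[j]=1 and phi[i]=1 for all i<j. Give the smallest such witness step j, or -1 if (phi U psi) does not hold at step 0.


(phi U psi) at 0: need smallest j with psi[j]=1 and phi[i]=1 for all i in [0,j).
Scan from step 0:
  step 0: phi=1, psi=0 -> continue
  step 1: phi=1, psi=0 -> continue
  step 2: phi=1, psi=0 -> continue
  step 3: psi=1 and phi held for [0,3) -> witness found
Witness step = 3

3


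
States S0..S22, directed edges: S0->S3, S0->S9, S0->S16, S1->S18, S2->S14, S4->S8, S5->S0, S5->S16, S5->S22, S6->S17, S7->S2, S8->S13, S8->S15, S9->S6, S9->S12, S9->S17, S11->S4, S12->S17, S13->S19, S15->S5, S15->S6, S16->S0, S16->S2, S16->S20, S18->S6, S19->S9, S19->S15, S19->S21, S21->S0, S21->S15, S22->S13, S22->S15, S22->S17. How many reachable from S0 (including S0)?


BFS from S0:
  layer 0: {S0}
  layer 1: {S3, S9, S16}
  layer 2: {S2, S6, S12, S17, S20}
  layer 3: {S14}
Reachable set: {S0, S2, S3, S6, S9, S12, S14, S16, S17, S20}
Count = 10

10


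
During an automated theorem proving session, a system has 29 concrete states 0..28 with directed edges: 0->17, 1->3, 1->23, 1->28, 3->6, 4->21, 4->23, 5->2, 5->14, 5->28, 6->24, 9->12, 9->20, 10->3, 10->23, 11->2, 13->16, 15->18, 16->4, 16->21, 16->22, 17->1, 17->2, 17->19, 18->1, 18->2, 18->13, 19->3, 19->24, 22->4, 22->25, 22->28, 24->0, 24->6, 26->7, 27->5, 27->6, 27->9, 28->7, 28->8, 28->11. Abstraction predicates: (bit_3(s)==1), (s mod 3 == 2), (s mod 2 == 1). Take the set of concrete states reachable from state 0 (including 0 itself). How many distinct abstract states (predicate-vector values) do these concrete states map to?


BFS from 0:
Concrete reachable: {0, 1, 2, 3, 6, 7, 8, 11, 17, 19, 23, 24, 28}
Abstract via predicates (bit_3(s)==1), (s mod 3 == 2), (s mod 2 == 1):
  (0,0,0) <- {0, 6}
  (0,0,1) <- {1, 3, 7, 19}
  (0,1,0) <- {2}
  (0,1,1) <- {17, 23}
  (1,0,0) <- {24, 28}
  (1,1,0) <- {8}
  (1,1,1) <- {11}
Distinct abstract states = 7

7


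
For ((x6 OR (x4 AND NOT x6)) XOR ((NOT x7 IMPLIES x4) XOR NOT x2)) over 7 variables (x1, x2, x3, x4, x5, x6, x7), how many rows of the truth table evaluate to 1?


Formula: ((x6 OR (x4 AND NOT x6)) XOR ((NOT x7 IMPLIES x4) XOR NOT x2)) over 7 vars (128 rows)
Evaluate each row (x1, x2, x3, x4, x5, x6, x7 as bits, MSB first):
  row 0 [0000000]: ((0 OR (0 AND NOT 0)) XOR ((NOT 0 IMPLIES 0) XOR NOT 0)) -> 1
  row 1 [0000001]: ((0 OR (0 AND NOT 0)) XOR ((NOT 1 IMPLIES 0) XOR NOT 0)) -> 0
  row 2 [0000010]: ((1 OR (0 AND NOT 1)) XOR ((NOT 0 IMPLIES 0) XOR NOT 0)) -> 0
  row 3 [0000011]: ((1 OR (0 AND NOT 1)) XOR ((NOT 1 IMPLIES 0) XOR NOT 0)) -> 1
  row 4 [0000100]: ((0 OR (0 AND NOT 0)) XOR ((NOT 0 IMPLIES 0) XOR NOT 0)) -> 1
  (every remaining row is evaluated the same way; all 128 results are listed next)
Full result column, 8 rows per line (x1,x2,x3,x4 fixed per line; x5,x6,x7 runs 000..111 left to right):
  rows 0-7 [x1,x2,x3,x4=0000]: 10011001  (ones: 4)
  rows 8-15 [x1,x2,x3,x4=0001]: 11111111  (ones: 8)
  rows 16-23 [x1,x2,x3,x4=0010]: 10011001  (ones: 4)
  rows 24-31 [x1,x2,x3,x4=0011]: 11111111  (ones: 8)
  rows 32-39 [x1,x2,x3,x4=0100]: 01100110  (ones: 4)
  rows 40-47 [x1,x2,x3,x4=0101]: 00000000  (ones: 0)
  rows 48-55 [x1,x2,x3,x4=0110]: 01100110  (ones: 4)
  rows 56-63 [x1,x2,x3,x4=0111]: 00000000  (ones: 0)
  rows 64-71 [x1,x2,x3,x4=1000]: 10011001  (ones: 4)
  rows 72-79 [x1,x2,x3,x4=1001]: 11111111  (ones: 8)
  rows 80-87 [x1,x2,x3,x4=1010]: 10011001  (ones: 4)
  rows 88-95 [x1,x2,x3,x4=1011]: 11111111  (ones: 8)
  rows 96-103 [x1,x2,x3,x4=1100]: 01100110  (ones: 4)
  rows 104-111 [x1,x2,x3,x4=1101]: 00000000  (ones: 0)
  rows 112-119 [x1,x2,x3,x4=1110]: 01100110  (ones: 4)
  rows 120-127 [x1,x2,x3,x4=1111]: 00000000  (ones: 0)
Count of 1-rows = 4+8+4+8+4+0+4+0+4+8+4+8+4+0+4+0 = 64

64


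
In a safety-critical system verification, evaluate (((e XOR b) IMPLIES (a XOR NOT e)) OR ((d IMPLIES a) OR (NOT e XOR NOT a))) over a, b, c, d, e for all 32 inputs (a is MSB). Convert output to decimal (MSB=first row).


Formula: (((e XOR b) IMPLIES (a XOR NOT e)) OR ((d IMPLIES a) OR (NOT e XOR NOT a))) over a, b, c, d, e (32 rows)
Evaluate each row (bits = a,b,c,d,e, MSB first):
  row 0 [00000]: (((0 XOR 0) IMPLIES (0 XOR NOT 0)) OR ((0 IMPLIES 0) OR (NOT 0 XOR NOT 0))) -> 1
  row 1 [00001]: (((1 XOR 0) IMPLIES (0 XOR NOT 1)) OR ((0 IMPLIES 0) OR (NOT 1 XOR NOT 0))) -> 1
  row 2 [00010]: (((0 XOR 0) IMPLIES (0 XOR NOT 0)) OR ((1 IMPLIES 0) OR (NOT 0 XOR NOT 0))) -> 1
  row 3 [00011]: (((1 XOR 0) IMPLIES (0 XOR NOT 1)) OR ((1 IMPLIES 0) OR (NOT 1 XOR NOT 0))) -> 1
  row 4 [00100]: (((0 XOR 0) IMPLIES (0 XOR NOT 0)) OR ((0 IMPLIES 0) OR (NOT 0 XOR NOT 0))) -> 1
  row 5 [00101]: (((1 XOR 0) IMPLIES (0 XOR NOT 1)) OR ((0 IMPLIES 0) OR (NOT 1 XOR NOT 0))) -> 1
  row 6 [00110]: (((0 XOR 0) IMPLIES (0 XOR NOT 0)) OR ((1 IMPLIES 0) OR (NOT 0 XOR NOT 0))) -> 1
  row 7 [00111]: (((1 XOR 0) IMPLIES (0 XOR NOT 1)) OR ((1 IMPLIES 0) OR (NOT 1 XOR NOT 0))) -> 1
  row 8 [01000]: (((0 XOR 1) IMPLIES (0 XOR NOT 0)) OR ((0 IMPLIES 0) OR (NOT 0 XOR NOT 0))) -> 1
  row 9 [01001]: (((1 XOR 1) IMPLIES (0 XOR NOT 1)) OR ((0 IMPLIES 0) OR (NOT 1 XOR NOT 0))) -> 1
  row 10 [01010]: (((0 XOR 1) IMPLIES (0 XOR NOT 0)) OR ((1 IMPLIES 0) OR (NOT 0 XOR NOT 0))) -> 1
  row 11 [01011]: (((1 XOR 1) IMPLIES (0 XOR NOT 1)) OR ((1 IMPLIES 0) OR (NOT 1 XOR NOT 0))) -> 1
  row 12 [01100]: (((0 XOR 1) IMPLIES (0 XOR NOT 0)) OR ((0 IMPLIES 0) OR (NOT 0 XOR NOT 0))) -> 1
  row 13 [01101]: (((1 XOR 1) IMPLIES (0 XOR NOT 1)) OR ((0 IMPLIES 0) OR (NOT 1 XOR NOT 0))) -> 1
  row 14 [01110]: (((0 XOR 1) IMPLIES (0 XOR NOT 0)) OR ((1 IMPLIES 0) OR (NOT 0 XOR NOT 0))) -> 1
  row 15 [01111]: (((1 XOR 1) IMPLIES (0 XOR NOT 1)) OR ((1 IMPLIES 0) OR (NOT 1 XOR NOT 0))) -> 1
  row 16 [10000]: (((0 XOR 0) IMPLIES (1 XOR NOT 0)) OR ((0 IMPLIES 1) OR (NOT 0 XOR NOT 1))) -> 1
  row 17 [10001]: (((1 XOR 0) IMPLIES (1 XOR NOT 1)) OR ((0 IMPLIES 1) OR (NOT 1 XOR NOT 1))) -> 1
  row 18 [10010]: (((0 XOR 0) IMPLIES (1 XOR NOT 0)) OR ((1 IMPLIES 1) OR (NOT 0 XOR NOT 1))) -> 1
  row 19 [10011]: (((1 XOR 0) IMPLIES (1 XOR NOT 1)) OR ((1 IMPLIES 1) OR (NOT 1 XOR NOT 1))) -> 1
  row 20 [10100]: (((0 XOR 0) IMPLIES (1 XOR NOT 0)) OR ((0 IMPLIES 1) OR (NOT 0 XOR NOT 1))) -> 1
  row 21 [10101]: (((1 XOR 0) IMPLIES (1 XOR NOT 1)) OR ((0 IMPLIES 1) OR (NOT 1 XOR NOT 1))) -> 1
  row 22 [10110]: (((0 XOR 0) IMPLIES (1 XOR NOT 0)) OR ((1 IMPLIES 1) OR (NOT 0 XOR NOT 1))) -> 1
  row 23 [10111]: (((1 XOR 0) IMPLIES (1 XOR NOT 1)) OR ((1 IMPLIES 1) OR (NOT 1 XOR NOT 1))) -> 1
  row 24 [11000]: (((0 XOR 1) IMPLIES (1 XOR NOT 0)) OR ((0 IMPLIES 1) OR (NOT 0 XOR NOT 1))) -> 1
  row 25 [11001]: (((1 XOR 1) IMPLIES (1 XOR NOT 1)) OR ((0 IMPLIES 1) OR (NOT 1 XOR NOT 1))) -> 1
  row 26 [11010]: (((0 XOR 1) IMPLIES (1 XOR NOT 0)) OR ((1 IMPLIES 1) OR (NOT 0 XOR NOT 1))) -> 1
  row 27 [11011]: (((1 XOR 1) IMPLIES (1 XOR NOT 1)) OR ((1 IMPLIES 1) OR (NOT 1 XOR NOT 1))) -> 1
  row 28 [11100]: (((0 XOR 1) IMPLIES (1 XOR NOT 0)) OR ((0 IMPLIES 1) OR (NOT 0 XOR NOT 1))) -> 1
  row 29 [11101]: (((1 XOR 1) IMPLIES (1 XOR NOT 1)) OR ((0 IMPLIES 1) OR (NOT 1 XOR NOT 1))) -> 1
  row 30 [11110]: (((0 XOR 1) IMPLIES (1 XOR NOT 0)) OR ((1 IMPLIES 1) OR (NOT 0 XOR NOT 1))) -> 1
  row 31 [11111]: (((1 XOR 1) IMPLIES (1 XOR NOT 1)) OR ((1 IMPLIES 1) OR (NOT 1 XOR NOT 1))) -> 1
Full result column, 4 rows per line (a,b,c fixed per line; d,e runs 00..11 left to right):
  rows 0-3 [a,b,c=000]: 1111  = hex F
  rows 4-7 [a,b,c=001]: 1111  = hex F
  rows 8-11 [a,b,c=010]: 1111  = hex F
  rows 12-15 [a,b,c=011]: 1111  = hex F
  rows 16-19 [a,b,c=100]: 1111  = hex F
  rows 20-23 [a,b,c=101]: 1111  = hex F
  rows 24-27 [a,b,c=110]: 1111  = hex F
  rows 28-31 [a,b,c=111]: 1111  = hex F
Output column (row 0 .. row 31) = 11111111111111111111111111111111
Output column grouped in 4s = 1111 1111 1111 1111 1111 1111 1111 1111 = 0xFFFFFFFF
Convert to decimal digit by digit (value = value*16 + digit):
  F -> 15
  15*16 + 15 (F) = 255
  255*16 + 15 (F) = 4095
  4095*16 + 15 (F) = 65535
  65535*16 + 15 (F) = 1048575
  1048575*16 + 15 (F) = 16777215
  16777215*16 + 15 (F) = 268435455
  268435455*16 + 15 (F) = 4294967295
Decimal = 4294967295

4294967295


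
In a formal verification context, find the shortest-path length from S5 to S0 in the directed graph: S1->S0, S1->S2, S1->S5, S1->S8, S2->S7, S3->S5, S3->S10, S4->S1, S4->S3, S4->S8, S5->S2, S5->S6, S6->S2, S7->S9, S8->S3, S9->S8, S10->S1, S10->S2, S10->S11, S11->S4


BFS layer-by-layer from S5:
  dist 0: {S5}
  dist 1: {S2, S6}
  dist 2: {S7}
  dist 3: {S9}
  dist 4: {S8}
  dist 5: {S3}
  dist 6: {S10}
  dist 7: {S1, S11}
  dist 8: {S0, S4}
  -> S0 reached at distance 8
Shortest path length = 8

8


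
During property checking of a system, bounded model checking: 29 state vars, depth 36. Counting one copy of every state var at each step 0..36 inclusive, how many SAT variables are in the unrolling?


BMC unrolls to depth k, creating one copy of each state var for steps 0..k.
Step count = 36 + 1 = 37 (steps 0 through 36)
Vars per step = 29
Total = 29 * 37 = 1073

1073


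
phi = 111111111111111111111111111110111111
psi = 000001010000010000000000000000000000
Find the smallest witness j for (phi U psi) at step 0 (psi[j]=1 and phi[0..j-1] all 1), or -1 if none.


(phi U psi) at 0: need smallest j with psi[j]=1 and phi[i]=1 for all i in [0,j).
Scan from step 0:
  step 0: phi=1, psi=0 -> continue
  step 1: phi=1, psi=0 -> continue
  step 2: phi=1, psi=0 -> continue
  step 3: phi=1, psi=0 -> continue
  step 5: psi=1 and phi held for [0,5) -> witness found
Witness step = 5

5


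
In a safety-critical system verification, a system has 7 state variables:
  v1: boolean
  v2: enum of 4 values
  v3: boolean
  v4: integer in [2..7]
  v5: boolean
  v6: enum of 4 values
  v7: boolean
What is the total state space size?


State space = product of domain sizes of all variables.
Domain sizes:
  v1 (boolean): 2
  v2 (enum of 4 values): 4
  v3 (boolean): 2
  v4 (integer in [2..7]): 6
  v5 (boolean): 2
  v6 (enum of 4 values): 4
  v7 (boolean): 2
Product = 2 * 4 * 2 * 6 * 2 * 4 * 2 = 1536

1536


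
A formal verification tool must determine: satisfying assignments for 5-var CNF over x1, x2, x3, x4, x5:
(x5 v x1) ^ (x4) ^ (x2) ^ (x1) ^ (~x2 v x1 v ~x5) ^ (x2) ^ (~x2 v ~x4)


CNF with 7 clauses over 5 vars (32 assignments).
An assignment satisfies CNF iff every clause has >=1 true literal.
Check each row (bits = x1,x2,x3,x4,x5; clause T/F shown):
  row 0 [00000]: clauses=FFFFTFT -> 0
  row 1 [00001]: clauses=TFFFTFT -> 0
  row 2 [00010]: clauses=FTFFTFT -> 0
  row 3 [00011]: clauses=TTFFTFT -> 0
  row 4 [00100]: clauses=FFFFTFT -> 0
  row 5 [00101]: clauses=TFFFTFT -> 0
  row 6 [00110]: clauses=FTFFTFT -> 0
  row 7 [00111]: clauses=TTFFTFT -> 0
  row 8 [01000]: clauses=FFTFTTT -> 0
  row 9 [01001]: clauses=TFTFFTT -> 0
  row 10 [01010]: clauses=FTTFTTF -> 0
  row 11 [01011]: clauses=TTTFFTF -> 0
  row 12 [01100]: clauses=FFTFTTT -> 0
  row 13 [01101]: clauses=TFTFFTT -> 0
  row 14 [01110]: clauses=FTTFTTF -> 0
  row 15 [01111]: clauses=TTTFFTF -> 0
  row 16 [10000]: clauses=TFFTTFT -> 0
  row 17 [10001]: clauses=TFFTTFT -> 0
  row 18 [10010]: clauses=TTFTTFT -> 0
  row 19 [10011]: clauses=TTFTTFT -> 0
  row 20 [10100]: clauses=TFFTTFT -> 0
  row 21 [10101]: clauses=TFFTTFT -> 0
  row 22 [10110]: clauses=TTFTTFT -> 0
  row 23 [10111]: clauses=TTFTTFT -> 0
  row 24 [11000]: clauses=TFTTTTT -> 0
  row 25 [11001]: clauses=TFTTTTT -> 0
  row 26 [11010]: clauses=TTTTTTF -> 0
  row 27 [11011]: clauses=TTTTTTF -> 0
  row 28 [11100]: clauses=TFTTTTT -> 0
  row 29 [11101]: clauses=TFTTTTT -> 0
  row 30 [11110]: clauses=TTTTTTF -> 0
  row 31 [11111]: clauses=TTTTTTF -> 0
Full result column, 8 rows per line (x1,x2 fixed per line; x3,x4,x5 runs 000..111 left to right):
  rows 0-7 [x1,x2=00]: 00000000  (ones: 0)
  rows 8-15 [x1,x2=01]: 00000000  (ones: 0)
  rows 16-23 [x1,x2=10]: 00000000  (ones: 0)
  rows 24-31 [x1,x2=11]: 00000000  (ones: 0)
Satisfying assignments = 0+0+0+0 = 0

0


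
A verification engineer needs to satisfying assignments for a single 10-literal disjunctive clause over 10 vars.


Step 1: Total=2^10=1024
Step 2: Unsat when all 10 false: 2^0=1
Step 3: Sat=1024-1=1023

1023


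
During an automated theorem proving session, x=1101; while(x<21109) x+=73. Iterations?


Step 1: x goes from 1101 toward 21109 by 73; the body runs while x<21109, so iterations = ceil((bound-start)/step)
Step 2: Distance=20008
Step 3: ceil(20008/73)=275

275


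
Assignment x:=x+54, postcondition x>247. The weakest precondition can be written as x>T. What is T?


Formula: wp(x:=E, P) = P[E/x] (substitute E for x in postcondition)
Step 1: Postcondition: x>247
Step 2: Substitute x+54 for x: x+54>247
Step 3: Solve for x: x > 247-54 = 193

193


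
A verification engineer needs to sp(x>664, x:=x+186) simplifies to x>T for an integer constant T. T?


Formula: sp(P, x:=E) = exists old_x. (x = E[old_x/x]) AND P[old_x/x] (old_x is the value of x before the assignment; eliminate old_x by solving x = E[old_x/x] for old_x)
Step 1: Precondition P: x>664, i.e. old_x > 664
Step 2: Assignment gives x = old_x + 186, so old_x = x - 186
Step 3: Substitute into P: x - 186 > 664
Step 4: Simplify: x > 664+186 = 850

850


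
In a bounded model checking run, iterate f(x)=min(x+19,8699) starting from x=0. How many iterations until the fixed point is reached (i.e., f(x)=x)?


Step 1: x=0, cap=8699, increment=19
Step 2: x grows by 19 each step until capped at 8699; fixed point is x=8699
Step 3: iterations = ceil(8699/19) = 458

458


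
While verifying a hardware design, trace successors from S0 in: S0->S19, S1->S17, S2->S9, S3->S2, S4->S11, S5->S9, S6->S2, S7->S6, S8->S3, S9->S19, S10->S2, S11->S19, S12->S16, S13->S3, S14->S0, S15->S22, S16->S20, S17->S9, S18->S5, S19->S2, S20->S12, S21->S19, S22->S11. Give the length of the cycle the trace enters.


Trace from S0 until a state repeats:
  S0 -> S19 -> S2 -> S9 -> S19
S19 first seen at step 1, revisited at step 4.
Cycle length = 4 - 1 = 3

3


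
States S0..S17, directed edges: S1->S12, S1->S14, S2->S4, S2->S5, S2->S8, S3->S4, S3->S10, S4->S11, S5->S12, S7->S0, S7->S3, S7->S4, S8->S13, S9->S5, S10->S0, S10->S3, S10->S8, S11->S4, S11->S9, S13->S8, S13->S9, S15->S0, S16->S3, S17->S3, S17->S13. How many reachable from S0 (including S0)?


BFS from S0:
  layer 0: {S0}
Reachable set: {S0}
Count = 1

1


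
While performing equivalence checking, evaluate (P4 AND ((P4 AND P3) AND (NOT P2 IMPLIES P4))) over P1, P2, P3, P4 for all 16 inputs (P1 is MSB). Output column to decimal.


Formula: (P4 AND ((P4 AND P3) AND (NOT P2 IMPLIES P4))) over P1, P2, P3, P4 (16 rows)
Evaluate each row (bits = P1,P2,P3,P4, MSB first):
  row 0 [0000]: (0 AND ((0 AND 0) AND (NOT 0 IMPLIES 0))) -> 0
  row 1 [0001]: (1 AND ((1 AND 0) AND (NOT 0 IMPLIES 1))) -> 0
  row 2 [0010]: (0 AND ((0 AND 1) AND (NOT 0 IMPLIES 0))) -> 0
  row 3 [0011]: (1 AND ((1 AND 1) AND (NOT 0 IMPLIES 1))) -> 1
  row 4 [0100]: (0 AND ((0 AND 0) AND (NOT 1 IMPLIES 0))) -> 0
  row 5 [0101]: (1 AND ((1 AND 0) AND (NOT 1 IMPLIES 1))) -> 0
  row 6 [0110]: (0 AND ((0 AND 1) AND (NOT 1 IMPLIES 0))) -> 0
  row 7 [0111]: (1 AND ((1 AND 1) AND (NOT 1 IMPLIES 1))) -> 1
  row 8 [1000]: (0 AND ((0 AND 0) AND (NOT 0 IMPLIES 0))) -> 0
  row 9 [1001]: (1 AND ((1 AND 0) AND (NOT 0 IMPLIES 1))) -> 0
  row 10 [1010]: (0 AND ((0 AND 1) AND (NOT 0 IMPLIES 0))) -> 0
  row 11 [1011]: (1 AND ((1 AND 1) AND (NOT 0 IMPLIES 1))) -> 1
  row 12 [1100]: (0 AND ((0 AND 0) AND (NOT 1 IMPLIES 0))) -> 0
  row 13 [1101]: (1 AND ((1 AND 0) AND (NOT 1 IMPLIES 1))) -> 0
  row 14 [1110]: (0 AND ((0 AND 1) AND (NOT 1 IMPLIES 0))) -> 0
  row 15 [1111]: (1 AND ((1 AND 1) AND (NOT 1 IMPLIES 1))) -> 1
Full result column, 4 rows per line (P1,P2 fixed per line; P3,P4 runs 00..11 left to right):
  rows 0-3 [P1,P2=00]: 0001  = hex 1
  rows 4-7 [P1,P2=01]: 0001  = hex 1
  rows 8-11 [P1,P2=10]: 0001  = hex 1
  rows 12-15 [P1,P2=11]: 0001  = hex 1
Output column (row 0 .. row 15) = 0001000100010001
Output column grouped in 4s = 0001 0001 0001 0001 = 0x1111
Convert to decimal digit by digit (value = value*16 + digit):
  1 -> 1
  1*16 + 1 = 17
  17*16 + 1 = 273
  273*16 + 1 = 4369
Decimal = 4369

4369


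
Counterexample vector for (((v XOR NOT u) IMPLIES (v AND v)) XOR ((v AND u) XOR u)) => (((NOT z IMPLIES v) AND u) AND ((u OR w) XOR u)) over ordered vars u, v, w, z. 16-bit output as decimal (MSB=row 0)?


F1 = (((v XOR NOT u) IMPLIES (v AND v)) XOR ((v AND u) XOR u))
F2 = (((NOT z IMPLIES v) AND u) AND ((u OR w) XOR u))
Counterexample to F1=>F2 is where F1=1 and F2=0.
Evaluate each row (bits = u,v,w,z, MSB first):
  row 0 [0000]: F1=0 F2=0 -> F1&~F2 -> 0
  row 1 [0001]: F1=0 F2=0 -> F1&~F2 -> 0
  row 2 [0010]: F1=0 F2=0 -> F1&~F2 -> 0
  row 3 [0011]: F1=0 F2=0 -> F1&~F2 -> 0
  row 4 [0100]: F1=1 F2=0 -> F1&~F2 -> 1
  row 5 [0101]: F1=1 F2=0 -> F1&~F2 -> 1
  row 6 [0110]: F1=1 F2=0 -> F1&~F2 -> 1
  row 7 [0111]: F1=1 F2=0 -> F1&~F2 -> 1
  row 8 [1000]: F1=0 F2=0 -> F1&~F2 -> 0
  row 9 [1001]: F1=0 F2=0 -> F1&~F2 -> 0
  row 10 [1010]: F1=0 F2=0 -> F1&~F2 -> 0
  row 11 [1011]: F1=0 F2=0 -> F1&~F2 -> 0
  row 12 [1100]: F1=1 F2=0 -> F1&~F2 -> 1
  row 13 [1101]: F1=1 F2=0 -> F1&~F2 -> 1
  row 14 [1110]: F1=1 F2=0 -> F1&~F2 -> 1
  row 15 [1111]: F1=1 F2=0 -> F1&~F2 -> 1
Full result column, 4 rows per line (u,v fixed per line; w,z runs 00..11 left to right):
  rows 0-3 [u,v=00]: 0000  = hex 0
  rows 4-7 [u,v=01]: 1111  = hex F
  rows 8-11 [u,v=10]: 0000  = hex 0
  rows 12-15 [u,v=11]: 1111  = hex F
Counterexample vector (row 0 .. row 15) = 0000111100001111
Output column grouped in 4s = 0000 1111 0000 1111 = 0x0F0F
Convert to decimal digit by digit (value = value*16 + digit):
  0 -> 0
  0*16 + 15 (F) = 15
  15*16 + 0 = 240
  240*16 + 15 (F) = 3855
Decimal = 3855

3855


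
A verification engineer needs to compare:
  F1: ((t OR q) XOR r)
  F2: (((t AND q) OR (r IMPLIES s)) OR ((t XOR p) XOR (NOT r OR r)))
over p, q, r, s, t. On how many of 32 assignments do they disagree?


F1 = ((t OR q) XOR r)
F2 = (((t AND q) OR (r IMPLIES s)) OR ((t XOR p) XOR (NOT r OR r)))
Evaluate both on each of 32 rows (bits = p,q,r,s,t):
  row 0 [00000]: F1=0 F2=1 (differ) -> 1
  row 1 [00001]: F1=1 F2=1 -> 0
  row 2 [00010]: F1=0 F2=1 (differ) -> 1
  row 3 [00011]: F1=1 F2=1 -> 0
  row 4 [00100]: F1=1 F2=1 -> 0
  row 5 [00101]: F1=0 F2=0 -> 0
  row 6 [00110]: F1=1 F2=1 -> 0
  row 7 [00111]: F1=0 F2=1 (differ) -> 1
  row 8 [01000]: F1=1 F2=1 -> 0
  row 9 [01001]: F1=1 F2=1 -> 0
  row 10 [01010]: F1=1 F2=1 -> 0
  row 11 [01011]: F1=1 F2=1 -> 0
  row 12 [01100]: F1=0 F2=1 (differ) -> 1
  row 13 [01101]: F1=0 F2=1 (differ) -> 1
  row 14 [01110]: F1=0 F2=1 (differ) -> 1
  row 15 [01111]: F1=0 F2=1 (differ) -> 1
  row 16 [10000]: F1=0 F2=1 (differ) -> 1
  row 17 [10001]: F1=1 F2=1 -> 0
  row 18 [10010]: F1=0 F2=1 (differ) -> 1
  row 19 [10011]: F1=1 F2=1 -> 0
  row 20 [10100]: F1=1 F2=0 (differ) -> 1
  row 21 [10101]: F1=0 F2=1 (differ) -> 1
  row 22 [10110]: F1=1 F2=1 -> 0
  row 23 [10111]: F1=0 F2=1 (differ) -> 1
  row 24 [11000]: F1=1 F2=1 -> 0
  row 25 [11001]: F1=1 F2=1 -> 0
  row 26 [11010]: F1=1 F2=1 -> 0
  row 27 [11011]: F1=1 F2=1 -> 0
  row 28 [11100]: F1=0 F2=0 -> 0
  row 29 [11101]: F1=0 F2=1 (differ) -> 1
  row 30 [11110]: F1=0 F2=1 (differ) -> 1
  row 31 [11111]: F1=0 F2=1 (differ) -> 1
Full result column, 8 rows per line (p,q fixed per line; r,s,t runs 000..111 left to right):
  rows 0-7 [p,q=00]: 10100001  (ones: 3)
  rows 8-15 [p,q=01]: 00001111  (ones: 4)
  rows 16-23 [p,q=10]: 10101101  (ones: 5)
  rows 24-31 [p,q=11]: 00000111  (ones: 3)
Disagreements = 3+4+5+3 = 15

15


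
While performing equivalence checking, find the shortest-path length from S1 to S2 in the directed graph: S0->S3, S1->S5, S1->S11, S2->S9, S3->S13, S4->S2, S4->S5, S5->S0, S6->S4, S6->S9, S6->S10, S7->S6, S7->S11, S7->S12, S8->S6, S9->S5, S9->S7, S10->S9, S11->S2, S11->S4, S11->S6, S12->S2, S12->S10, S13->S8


BFS layer-by-layer from S1:
  dist 0: {S1}
  dist 1: {S5, S11}
  dist 2: {S0, S2, S4, S6}
  -> S2 reached at distance 2
Shortest path length = 2

2


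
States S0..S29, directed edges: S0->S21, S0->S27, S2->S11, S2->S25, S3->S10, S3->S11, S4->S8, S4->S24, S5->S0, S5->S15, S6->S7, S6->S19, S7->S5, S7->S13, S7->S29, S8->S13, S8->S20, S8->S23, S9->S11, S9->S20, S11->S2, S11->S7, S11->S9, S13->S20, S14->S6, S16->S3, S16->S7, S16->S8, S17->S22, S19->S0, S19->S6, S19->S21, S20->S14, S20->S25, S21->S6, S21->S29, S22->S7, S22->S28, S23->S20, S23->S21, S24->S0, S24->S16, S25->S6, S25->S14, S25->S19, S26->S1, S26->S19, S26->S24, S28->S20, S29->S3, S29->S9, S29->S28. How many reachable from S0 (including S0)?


BFS from S0:
  layer 0: {S0}
  layer 1: {S21, S27}
  layer 2: {S6, S29}
  layer 3: {S3, S7, S9, S19, S28}
  layer 4: {S5, S10, S11, S13, S20}
  layer 5: {S2, S14, S15, S25}
Reachable set: {S0, S2, S3, S5, S6, S7, S9, S10, S11, S13, S14, S15, S19, S20, S21, S25, S27, S28, S29}
Count = 19

19


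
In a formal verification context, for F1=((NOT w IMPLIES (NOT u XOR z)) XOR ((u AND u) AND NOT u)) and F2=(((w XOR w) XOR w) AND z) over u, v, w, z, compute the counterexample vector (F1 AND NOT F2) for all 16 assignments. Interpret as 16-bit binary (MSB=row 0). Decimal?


F1 = ((NOT w IMPLIES (NOT u XOR z)) XOR ((u AND u) AND NOT u))
F2 = (((w XOR w) XOR w) AND z)
Counterexample to F1=>F2 is where F1=1 and F2=0.
Evaluate each row (bits = u,v,w,z, MSB first):
  row 0 [0000]: F1=1 F2=0 -> F1&~F2 -> 1
  row 1 [0001]: F1=0 F2=0 -> F1&~F2 -> 0
  row 2 [0010]: F1=1 F2=0 -> F1&~F2 -> 1
  row 3 [0011]: F1=1 F2=1 -> F1&~F2 -> 0
  row 4 [0100]: F1=1 F2=0 -> F1&~F2 -> 1
  row 5 [0101]: F1=0 F2=0 -> F1&~F2 -> 0
  row 6 [0110]: F1=1 F2=0 -> F1&~F2 -> 1
  row 7 [0111]: F1=1 F2=1 -> F1&~F2 -> 0
  row 8 [1000]: F1=0 F2=0 -> F1&~F2 -> 0
  row 9 [1001]: F1=1 F2=0 -> F1&~F2 -> 1
  row 10 [1010]: F1=1 F2=0 -> F1&~F2 -> 1
  row 11 [1011]: F1=1 F2=1 -> F1&~F2 -> 0
  row 12 [1100]: F1=0 F2=0 -> F1&~F2 -> 0
  row 13 [1101]: F1=1 F2=0 -> F1&~F2 -> 1
  row 14 [1110]: F1=1 F2=0 -> F1&~F2 -> 1
  row 15 [1111]: F1=1 F2=1 -> F1&~F2 -> 0
Full result column, 4 rows per line (u,v fixed per line; w,z runs 00..11 left to right):
  rows 0-3 [u,v=00]: 1010  = hex A
  rows 4-7 [u,v=01]: 1010  = hex A
  rows 8-11 [u,v=10]: 0110  = hex 6
  rows 12-15 [u,v=11]: 0110  = hex 6
Counterexample vector (row 0 .. row 15) = 1010101001100110
Output column grouped in 4s = 1010 1010 0110 0110 = 0xAA66
Convert to decimal digit by digit (value = value*16 + digit):
  A -> 10
  10*16 + 10 (A) = 170
  170*16 + 6 = 2726
  2726*16 + 6 = 43622
Decimal = 43622

43622


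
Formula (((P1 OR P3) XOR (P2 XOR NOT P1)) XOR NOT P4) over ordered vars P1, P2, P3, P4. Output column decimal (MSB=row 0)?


Formula: (((P1 OR P3) XOR (P2 XOR NOT P1)) XOR NOT P4) over P1, P2, P3, P4 (16 rows)
Evaluate each row (bits = P1,P2,P3,P4, MSB first):
  row 0 [0000]: (((0 OR 0) XOR (0 XOR NOT 0)) XOR NOT 0) -> 0
  row 1 [0001]: (((0 OR 0) XOR (0 XOR NOT 0)) XOR NOT 1) -> 1
  row 2 [0010]: (((0 OR 1) XOR (0 XOR NOT 0)) XOR NOT 0) -> 1
  row 3 [0011]: (((0 OR 1) XOR (0 XOR NOT 0)) XOR NOT 1) -> 0
  row 4 [0100]: (((0 OR 0) XOR (1 XOR NOT 0)) XOR NOT 0) -> 1
  row 5 [0101]: (((0 OR 0) XOR (1 XOR NOT 0)) XOR NOT 1) -> 0
  row 6 [0110]: (((0 OR 1) XOR (1 XOR NOT 0)) XOR NOT 0) -> 0
  row 7 [0111]: (((0 OR 1) XOR (1 XOR NOT 0)) XOR NOT 1) -> 1
  row 8 [1000]: (((1 OR 0) XOR (0 XOR NOT 1)) XOR NOT 0) -> 0
  row 9 [1001]: (((1 OR 0) XOR (0 XOR NOT 1)) XOR NOT 1) -> 1
  row 10 [1010]: (((1 OR 1) XOR (0 XOR NOT 1)) XOR NOT 0) -> 0
  row 11 [1011]: (((1 OR 1) XOR (0 XOR NOT 1)) XOR NOT 1) -> 1
  row 12 [1100]: (((1 OR 0) XOR (1 XOR NOT 1)) XOR NOT 0) -> 1
  row 13 [1101]: (((1 OR 0) XOR (1 XOR NOT 1)) XOR NOT 1) -> 0
  row 14 [1110]: (((1 OR 1) XOR (1 XOR NOT 1)) XOR NOT 0) -> 1
  row 15 [1111]: (((1 OR 1) XOR (1 XOR NOT 1)) XOR NOT 1) -> 0
Full result column, 4 rows per line (P1,P2 fixed per line; P3,P4 runs 00..11 left to right):
  rows 0-3 [P1,P2=00]: 0110  = hex 6
  rows 4-7 [P1,P2=01]: 1001  = hex 9
  rows 8-11 [P1,P2=10]: 0101  = hex 5
  rows 12-15 [P1,P2=11]: 1010  = hex A
Output column (row 0 .. row 15) = 0110100101011010
Output column grouped in 4s = 0110 1001 0101 1010 = 0x695A
Convert to decimal digit by digit (value = value*16 + digit):
  6 -> 6
  6*16 + 9 = 105
  105*16 + 5 = 1685
  1685*16 + 10 (A) = 26970
Decimal = 26970

26970


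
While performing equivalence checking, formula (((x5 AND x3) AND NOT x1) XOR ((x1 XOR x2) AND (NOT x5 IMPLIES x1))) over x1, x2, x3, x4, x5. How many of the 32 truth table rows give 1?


Formula: (((x5 AND x3) AND NOT x1) XOR ((x1 XOR x2) AND (NOT x5 IMPLIES x1))) over 5 vars (32 rows)
Evaluate each row (x1, x2, x3, x4, x5 as bits, MSB first):
  row 0 [00000]: (((0 AND 0) AND NOT 0) XOR ((0 XOR 0) AND (NOT 0 IMPLIES 0))) -> 0
  row 1 [00001]: (((1 AND 0) AND NOT 0) XOR ((0 XOR 0) AND (NOT 1 IMPLIES 0))) -> 0
  row 2 [00010]: (((0 AND 0) AND NOT 0) XOR ((0 XOR 0) AND (NOT 0 IMPLIES 0))) -> 0
  row 3 [00011]: (((1 AND 0) AND NOT 0) XOR ((0 XOR 0) AND (NOT 1 IMPLIES 0))) -> 0
  row 4 [00100]: (((0 AND 1) AND NOT 0) XOR ((0 XOR 0) AND (NOT 0 IMPLIES 0))) -> 0
  row 5 [00101]: (((1 AND 1) AND NOT 0) XOR ((0 XOR 0) AND (NOT 1 IMPLIES 0))) -> 1
  row 6 [00110]: (((0 AND 1) AND NOT 0) XOR ((0 XOR 0) AND (NOT 0 IMPLIES 0))) -> 0
  row 7 [00111]: (((1 AND 1) AND NOT 0) XOR ((0 XOR 0) AND (NOT 1 IMPLIES 0))) -> 1
  row 8 [01000]: (((0 AND 0) AND NOT 0) XOR ((0 XOR 1) AND (NOT 0 IMPLIES 0))) -> 0
  row 9 [01001]: (((1 AND 0) AND NOT 0) XOR ((0 XOR 1) AND (NOT 1 IMPLIES 0))) -> 1
  row 10 [01010]: (((0 AND 0) AND NOT 0) XOR ((0 XOR 1) AND (NOT 0 IMPLIES 0))) -> 0
  row 11 [01011]: (((1 AND 0) AND NOT 0) XOR ((0 XOR 1) AND (NOT 1 IMPLIES 0))) -> 1
  row 12 [01100]: (((0 AND 1) AND NOT 0) XOR ((0 XOR 1) AND (NOT 0 IMPLIES 0))) -> 0
  row 13 [01101]: (((1 AND 1) AND NOT 0) XOR ((0 XOR 1) AND (NOT 1 IMPLIES 0))) -> 0
  row 14 [01110]: (((0 AND 1) AND NOT 0) XOR ((0 XOR 1) AND (NOT 0 IMPLIES 0))) -> 0
  row 15 [01111]: (((1 AND 1) AND NOT 0) XOR ((0 XOR 1) AND (NOT 1 IMPLIES 0))) -> 0
  row 16 [10000]: (((0 AND 0) AND NOT 1) XOR ((1 XOR 0) AND (NOT 0 IMPLIES 1))) -> 1
  row 17 [10001]: (((1 AND 0) AND NOT 1) XOR ((1 XOR 0) AND (NOT 1 IMPLIES 1))) -> 1
  row 18 [10010]: (((0 AND 0) AND NOT 1) XOR ((1 XOR 0) AND (NOT 0 IMPLIES 1))) -> 1
  row 19 [10011]: (((1 AND 0) AND NOT 1) XOR ((1 XOR 0) AND (NOT 1 IMPLIES 1))) -> 1
  row 20 [10100]: (((0 AND 1) AND NOT 1) XOR ((1 XOR 0) AND (NOT 0 IMPLIES 1))) -> 1
  row 21 [10101]: (((1 AND 1) AND NOT 1) XOR ((1 XOR 0) AND (NOT 1 IMPLIES 1))) -> 1
  row 22 [10110]: (((0 AND 1) AND NOT 1) XOR ((1 XOR 0) AND (NOT 0 IMPLIES 1))) -> 1
  row 23 [10111]: (((1 AND 1) AND NOT 1) XOR ((1 XOR 0) AND (NOT 1 IMPLIES 1))) -> 1
  row 24 [11000]: (((0 AND 0) AND NOT 1) XOR ((1 XOR 1) AND (NOT 0 IMPLIES 1))) -> 0
  row 25 [11001]: (((1 AND 0) AND NOT 1) XOR ((1 XOR 1) AND (NOT 1 IMPLIES 1))) -> 0
  row 26 [11010]: (((0 AND 0) AND NOT 1) XOR ((1 XOR 1) AND (NOT 0 IMPLIES 1))) -> 0
  row 27 [11011]: (((1 AND 0) AND NOT 1) XOR ((1 XOR 1) AND (NOT 1 IMPLIES 1))) -> 0
  row 28 [11100]: (((0 AND 1) AND NOT 1) XOR ((1 XOR 1) AND (NOT 0 IMPLIES 1))) -> 0
  row 29 [11101]: (((1 AND 1) AND NOT 1) XOR ((1 XOR 1) AND (NOT 1 IMPLIES 1))) -> 0
  row 30 [11110]: (((0 AND 1) AND NOT 1) XOR ((1 XOR 1) AND (NOT 0 IMPLIES 1))) -> 0
  row 31 [11111]: (((1 AND 1) AND NOT 1) XOR ((1 XOR 1) AND (NOT 1 IMPLIES 1))) -> 0
Full result column, 8 rows per line (x1,x2 fixed per line; x3,x4,x5 runs 000..111 left to right):
  rows 0-7 [x1,x2=00]: 00000101  (ones: 2)
  rows 8-15 [x1,x2=01]: 01010000  (ones: 2)
  rows 16-23 [x1,x2=10]: 11111111  (ones: 8)
  rows 24-31 [x1,x2=11]: 00000000  (ones: 0)
Count of 1-rows = 2+2+8+0 = 12

12


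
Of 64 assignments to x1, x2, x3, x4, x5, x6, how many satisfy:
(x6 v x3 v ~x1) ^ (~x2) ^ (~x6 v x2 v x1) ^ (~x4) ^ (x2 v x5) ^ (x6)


CNF with 6 clauses over 6 vars (64 assignments).
An assignment satisfies CNF iff every clause has >=1 true literal.
Check each row (bits = x1,x2,x3,x4,x5,x6; clause T/F shown):
  row 0 [000000]: clauses=TTTTFF -> 0
  row 1 [000001]: clauses=TTFTFT -> 0
  row 2 [000010]: clauses=TTTTTF -> 0
  row 3 [000011]: clauses=TTFTTT -> 0
  row 4 [000100]: clauses=TTTFFF -> 0
  (every remaining row is evaluated the same way; all 64 results are listed next)
Full result column, 8 rows per line (x1,x2,x3 fixed per line; x4,x5,x6 runs 000..111 left to right):
  rows 0-7 [x1,x2,x3=000]: 00000000  (ones: 0)
  rows 8-15 [x1,x2,x3=001]: 00000000  (ones: 0)
  rows 16-23 [x1,x2,x3=010]: 00000000  (ones: 0)
  rows 24-31 [x1,x2,x3=011]: 00000000  (ones: 0)
  rows 32-39 [x1,x2,x3=100]: 00010000  (ones: 1)
  rows 40-47 [x1,x2,x3=101]: 00010000  (ones: 1)
  rows 48-55 [x1,x2,x3=110]: 00000000  (ones: 0)
  rows 56-63 [x1,x2,x3=111]: 00000000  (ones: 0)
Satisfying assignments = 0+0+0+0+1+1+0+0 = 2

2


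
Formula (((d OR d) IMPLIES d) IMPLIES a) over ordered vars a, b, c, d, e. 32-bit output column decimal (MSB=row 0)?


Formula: (((d OR d) IMPLIES d) IMPLIES a) over a, b, c, d, e (32 rows)
Evaluate each row (bits = a,b,c,d,e, MSB first):
  row 0 [00000]: (((0 OR 0) IMPLIES 0) IMPLIES 0) -> 0
  row 1 [00001]: (((0 OR 0) IMPLIES 0) IMPLIES 0) -> 0
  row 2 [00010]: (((1 OR 1) IMPLIES 1) IMPLIES 0) -> 0
  row 3 [00011]: (((1 OR 1) IMPLIES 1) IMPLIES 0) -> 0
  row 4 [00100]: (((0 OR 0) IMPLIES 0) IMPLIES 0) -> 0
  row 5 [00101]: (((0 OR 0) IMPLIES 0) IMPLIES 0) -> 0
  row 6 [00110]: (((1 OR 1) IMPLIES 1) IMPLIES 0) -> 0
  row 7 [00111]: (((1 OR 1) IMPLIES 1) IMPLIES 0) -> 0
  row 8 [01000]: (((0 OR 0) IMPLIES 0) IMPLIES 0) -> 0
  row 9 [01001]: (((0 OR 0) IMPLIES 0) IMPLIES 0) -> 0
  row 10 [01010]: (((1 OR 1) IMPLIES 1) IMPLIES 0) -> 0
  row 11 [01011]: (((1 OR 1) IMPLIES 1) IMPLIES 0) -> 0
  row 12 [01100]: (((0 OR 0) IMPLIES 0) IMPLIES 0) -> 0
  row 13 [01101]: (((0 OR 0) IMPLIES 0) IMPLIES 0) -> 0
  row 14 [01110]: (((1 OR 1) IMPLIES 1) IMPLIES 0) -> 0
  row 15 [01111]: (((1 OR 1) IMPLIES 1) IMPLIES 0) -> 0
  row 16 [10000]: (((0 OR 0) IMPLIES 0) IMPLIES 1) -> 1
  row 17 [10001]: (((0 OR 0) IMPLIES 0) IMPLIES 1) -> 1
  row 18 [10010]: (((1 OR 1) IMPLIES 1) IMPLIES 1) -> 1
  row 19 [10011]: (((1 OR 1) IMPLIES 1) IMPLIES 1) -> 1
  row 20 [10100]: (((0 OR 0) IMPLIES 0) IMPLIES 1) -> 1
  row 21 [10101]: (((0 OR 0) IMPLIES 0) IMPLIES 1) -> 1
  row 22 [10110]: (((1 OR 1) IMPLIES 1) IMPLIES 1) -> 1
  row 23 [10111]: (((1 OR 1) IMPLIES 1) IMPLIES 1) -> 1
  row 24 [11000]: (((0 OR 0) IMPLIES 0) IMPLIES 1) -> 1
  row 25 [11001]: (((0 OR 0) IMPLIES 0) IMPLIES 1) -> 1
  row 26 [11010]: (((1 OR 1) IMPLIES 1) IMPLIES 1) -> 1
  row 27 [11011]: (((1 OR 1) IMPLIES 1) IMPLIES 1) -> 1
  row 28 [11100]: (((0 OR 0) IMPLIES 0) IMPLIES 1) -> 1
  row 29 [11101]: (((0 OR 0) IMPLIES 0) IMPLIES 1) -> 1
  row 30 [11110]: (((1 OR 1) IMPLIES 1) IMPLIES 1) -> 1
  row 31 [11111]: (((1 OR 1) IMPLIES 1) IMPLIES 1) -> 1
Full result column, 4 rows per line (a,b,c fixed per line; d,e runs 00..11 left to right):
  rows 0-3 [a,b,c=000]: 0000  = hex 0
  rows 4-7 [a,b,c=001]: 0000  = hex 0
  rows 8-11 [a,b,c=010]: 0000  = hex 0
  rows 12-15 [a,b,c=011]: 0000  = hex 0
  rows 16-19 [a,b,c=100]: 1111  = hex F
  rows 20-23 [a,b,c=101]: 1111  = hex F
  rows 24-27 [a,b,c=110]: 1111  = hex F
  rows 28-31 [a,b,c=111]: 1111  = hex F
Output column (row 0 .. row 31) = 00000000000000001111111111111111
Output column grouped in 4s = 0000 0000 0000 0000 1111 1111 1111 1111 = 0x0000FFFF
Convert to decimal digit by digit (value = value*16 + digit):
  0 -> 0
  0*16 + 0 = 0
  0*16 + 0 = 0
  0*16 + 0 = 0
  0*16 + 15 (F) = 15
  15*16 + 15 (F) = 255
  255*16 + 15 (F) = 4095
  4095*16 + 15 (F) = 65535
Decimal = 65535

65535


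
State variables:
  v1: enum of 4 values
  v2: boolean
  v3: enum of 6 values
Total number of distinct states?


State space = product of domain sizes of all variables.
Domain sizes:
  v1 (enum of 4 values): 4
  v2 (boolean): 2
  v3 (enum of 6 values): 6
Product = 4 * 2 * 6 = 48

48


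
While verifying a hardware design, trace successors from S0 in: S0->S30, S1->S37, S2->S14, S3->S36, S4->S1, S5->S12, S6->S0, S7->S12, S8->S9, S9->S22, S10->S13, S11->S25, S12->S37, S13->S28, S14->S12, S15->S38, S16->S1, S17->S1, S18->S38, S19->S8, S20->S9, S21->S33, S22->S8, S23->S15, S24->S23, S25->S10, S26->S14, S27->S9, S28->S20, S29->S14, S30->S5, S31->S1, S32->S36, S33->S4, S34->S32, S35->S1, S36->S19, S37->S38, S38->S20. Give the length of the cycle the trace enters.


Trace from S0 until a state repeats:
  S0 -> S30 -> S5 -> S12 -> S37 -> S38 -> S20 -> S9 -> S22 -> S8 -> S9
S9 first seen at step 7, revisited at step 10.
Cycle length = 10 - 7 = 3

3


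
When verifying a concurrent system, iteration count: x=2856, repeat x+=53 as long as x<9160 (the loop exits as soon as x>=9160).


Step 1: x goes from 2856 toward 9160 by 53; the body runs while x<9160, so iterations = ceil((bound-start)/step)
Step 2: Distance=6304
Step 3: ceil(6304/53)=119

119


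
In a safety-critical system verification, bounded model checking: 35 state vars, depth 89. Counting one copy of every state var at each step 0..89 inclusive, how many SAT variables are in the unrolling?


BMC unrolls to depth k, creating one copy of each state var for steps 0..k.
Step count = 89 + 1 = 90 (steps 0 through 89)
Vars per step = 35
Total = 35 * 90 = 3150

3150


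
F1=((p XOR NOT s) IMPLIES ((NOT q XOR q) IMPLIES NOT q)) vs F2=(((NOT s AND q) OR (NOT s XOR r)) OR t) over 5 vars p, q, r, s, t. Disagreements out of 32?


F1 = ((p XOR NOT s) IMPLIES ((NOT q XOR q) IMPLIES NOT q))
F2 = (((NOT s AND q) OR (NOT s XOR r)) OR t)
Evaluate both on each of 32 rows (bits = p,q,r,s,t):
  row 0 [00000]: F1=1 F2=1 -> 0
  row 1 [00001]: F1=1 F2=1 -> 0
  row 2 [00010]: F1=1 F2=0 (differ) -> 1
  row 3 [00011]: F1=1 F2=1 -> 0
  row 4 [00100]: F1=1 F2=0 (differ) -> 1
  row 5 [00101]: F1=1 F2=1 -> 0
  row 6 [00110]: F1=1 F2=1 -> 0
  row 7 [00111]: F1=1 F2=1 -> 0
  row 8 [01000]: F1=0 F2=1 (differ) -> 1
  row 9 [01001]: F1=0 F2=1 (differ) -> 1
  row 10 [01010]: F1=1 F2=0 (differ) -> 1
  row 11 [01011]: F1=1 F2=1 -> 0
  row 12 [01100]: F1=0 F2=1 (differ) -> 1
  row 13 [01101]: F1=0 F2=1 (differ) -> 1
  row 14 [01110]: F1=1 F2=1 -> 0
  row 15 [01111]: F1=1 F2=1 -> 0
  row 16 [10000]: F1=1 F2=1 -> 0
  row 17 [10001]: F1=1 F2=1 -> 0
  row 18 [10010]: F1=1 F2=0 (differ) -> 1
  row 19 [10011]: F1=1 F2=1 -> 0
  row 20 [10100]: F1=1 F2=0 (differ) -> 1
  row 21 [10101]: F1=1 F2=1 -> 0
  row 22 [10110]: F1=1 F2=1 -> 0
  row 23 [10111]: F1=1 F2=1 -> 0
  row 24 [11000]: F1=1 F2=1 -> 0
  row 25 [11001]: F1=1 F2=1 -> 0
  row 26 [11010]: F1=0 F2=0 -> 0
  row 27 [11011]: F1=0 F2=1 (differ) -> 1
  row 28 [11100]: F1=1 F2=1 -> 0
  row 29 [11101]: F1=1 F2=1 -> 0
  row 30 [11110]: F1=0 F2=1 (differ) -> 1
  row 31 [11111]: F1=0 F2=1 (differ) -> 1
Full result column, 8 rows per line (p,q fixed per line; r,s,t runs 000..111 left to right):
  rows 0-7 [p,q=00]: 00101000  (ones: 2)
  rows 8-15 [p,q=01]: 11101100  (ones: 5)
  rows 16-23 [p,q=10]: 00101000  (ones: 2)
  rows 24-31 [p,q=11]: 00010011  (ones: 3)
Disagreements = 2+5+2+3 = 12

12


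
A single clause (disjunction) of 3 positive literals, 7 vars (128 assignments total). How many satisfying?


Step 1: Total=2^7=128
Step 2: Unsat when all 3 false: 2^4=16
Step 3: Sat=128-16=112

112


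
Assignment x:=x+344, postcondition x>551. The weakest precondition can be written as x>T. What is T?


Formula: wp(x:=E, P) = P[E/x] (substitute E for x in postcondition)
Step 1: Postcondition: x>551
Step 2: Substitute x+344 for x: x+344>551
Step 3: Solve for x: x > 551-344 = 207

207


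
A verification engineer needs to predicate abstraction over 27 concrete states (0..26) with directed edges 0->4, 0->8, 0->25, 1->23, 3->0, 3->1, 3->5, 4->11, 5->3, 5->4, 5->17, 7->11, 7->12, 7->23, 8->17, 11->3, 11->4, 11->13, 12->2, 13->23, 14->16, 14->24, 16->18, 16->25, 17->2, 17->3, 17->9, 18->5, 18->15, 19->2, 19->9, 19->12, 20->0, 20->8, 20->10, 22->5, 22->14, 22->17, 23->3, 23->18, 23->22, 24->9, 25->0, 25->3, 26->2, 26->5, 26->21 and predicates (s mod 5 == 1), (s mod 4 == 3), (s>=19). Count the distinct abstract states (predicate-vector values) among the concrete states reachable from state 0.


BFS from 0:
Concrete reachable: {0, 1, 2, 3, 4, 5, 8, 9, 11, 13, 14, 15, 16, 17, 18, 22, 23, 24, 25}
Abstract via predicates (s mod 5 == 1), (s mod 4 == 3), (s>=19):
  (0,0,0) <- {0, 2, 4, 5, 8, 9, 13, 14, 17, 18}
  (0,0,1) <- {22, 24, 25}
  (0,1,0) <- {3, 15}
  (0,1,1) <- {23}
  (1,0,0) <- {1, 16}
  (1,1,0) <- {11}
Distinct abstract states = 6

6


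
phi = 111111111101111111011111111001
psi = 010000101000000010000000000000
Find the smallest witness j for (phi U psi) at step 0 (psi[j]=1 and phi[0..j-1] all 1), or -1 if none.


(phi U psi) at 0: need smallest j with psi[j]=1 and phi[i]=1 for all i in [0,j).
Scan from step 0:
  step 0: phi=1, psi=0 -> continue
  step 1: psi=1 and phi held for [0,1) -> witness found
Witness step = 1

1


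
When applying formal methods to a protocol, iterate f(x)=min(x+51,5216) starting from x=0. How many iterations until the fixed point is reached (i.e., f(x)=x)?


Step 1: x=0, cap=5216, increment=51
Step 2: x grows by 51 each step until capped at 5216; fixed point is x=5216
Step 3: iterations = ceil(5216/51) = 103

103


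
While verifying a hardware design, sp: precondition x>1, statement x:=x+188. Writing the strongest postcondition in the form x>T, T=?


Formula: sp(P, x:=E) = exists old_x. (x = E[old_x/x]) AND P[old_x/x] (old_x is the value of x before the assignment; eliminate old_x by solving x = E[old_x/x] for old_x)
Step 1: Precondition P: x>1, i.e. old_x > 1
Step 2: Assignment gives x = old_x + 188, so old_x = x - 188
Step 3: Substitute into P: x - 188 > 1
Step 4: Simplify: x > 1+188 = 189

189


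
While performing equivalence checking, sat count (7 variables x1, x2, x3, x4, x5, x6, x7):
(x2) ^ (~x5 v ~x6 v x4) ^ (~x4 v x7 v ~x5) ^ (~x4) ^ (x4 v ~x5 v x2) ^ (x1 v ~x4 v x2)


CNF with 6 clauses over 7 vars (128 assignments).
An assignment satisfies CNF iff every clause has >=1 true literal.
Check each row (bits = x1,x2,x3,x4,x5,x6,x7; clause T/F shown):
  row 0 [0000000]: clauses=FTTTTT -> 0
  row 1 [0000001]: clauses=FTTTTT -> 0
  row 2 [0000010]: clauses=FTTTTT -> 0
  row 3 [0000011]: clauses=FTTTTT -> 0
  row 4 [0000100]: clauses=FTTTFT -> 0
  (every remaining row is evaluated the same way; all 128 results are listed next)
Full result column, 8 rows per line (x1,x2,x3,x4 fixed per line; x5,x6,x7 runs 000..111 left to right):
  rows 0-7 [x1,x2,x3,x4=0000]: 00000000  (ones: 0)
  rows 8-15 [x1,x2,x3,x4=0001]: 00000000  (ones: 0)
  rows 16-23 [x1,x2,x3,x4=0010]: 00000000  (ones: 0)
  rows 24-31 [x1,x2,x3,x4=0011]: 00000000  (ones: 0)
  rows 32-39 [x1,x2,x3,x4=0100]: 11111100  (ones: 6)
  rows 40-47 [x1,x2,x3,x4=0101]: 00000000  (ones: 0)
  rows 48-55 [x1,x2,x3,x4=0110]: 11111100  (ones: 6)
  rows 56-63 [x1,x2,x3,x4=0111]: 00000000  (ones: 0)
  rows 64-71 [x1,x2,x3,x4=1000]: 00000000  (ones: 0)
  rows 72-79 [x1,x2,x3,x4=1001]: 00000000  (ones: 0)
  rows 80-87 [x1,x2,x3,x4=1010]: 00000000  (ones: 0)
  rows 88-95 [x1,x2,x3,x4=1011]: 00000000  (ones: 0)
  rows 96-103 [x1,x2,x3,x4=1100]: 11111100  (ones: 6)
  rows 104-111 [x1,x2,x3,x4=1101]: 00000000  (ones: 0)
  rows 112-119 [x1,x2,x3,x4=1110]: 11111100  (ones: 6)
  rows 120-127 [x1,x2,x3,x4=1111]: 00000000  (ones: 0)
Satisfying assignments = 0+0+0+0+6+0+6+0+0+0+0+0+6+0+6+0 = 24

24


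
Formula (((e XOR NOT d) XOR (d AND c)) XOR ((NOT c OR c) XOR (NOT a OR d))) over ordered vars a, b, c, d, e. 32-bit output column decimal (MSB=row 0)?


Formula: (((e XOR NOT d) XOR (d AND c)) XOR ((NOT c OR c) XOR (NOT a OR d))) over a, b, c, d, e (32 rows)
Evaluate each row (bits = a,b,c,d,e, MSB first):
  row 0 [00000]: (((0 XOR NOT 0) XOR (0 AND 0)) XOR ((NOT 0 OR 0) XOR (NOT 0 OR 0))) -> 1
  row 1 [00001]: (((1 XOR NOT 0) XOR (0 AND 0)) XOR ((NOT 0 OR 0) XOR (NOT 0 OR 0))) -> 0
  row 2 [00010]: (((0 XOR NOT 1) XOR (1 AND 0)) XOR ((NOT 0 OR 0) XOR (NOT 0 OR 1))) -> 0
  row 3 [00011]: (((1 XOR NOT 1) XOR (1 AND 0)) XOR ((NOT 0 OR 0) XOR (NOT 0 OR 1))) -> 1
  row 4 [00100]: (((0 XOR NOT 0) XOR (0 AND 1)) XOR ((NOT 1 OR 1) XOR (NOT 0 OR 0))) -> 1
  row 5 [00101]: (((1 XOR NOT 0) XOR (0 AND 1)) XOR ((NOT 1 OR 1) XOR (NOT 0 OR 0))) -> 0
  row 6 [00110]: (((0 XOR NOT 1) XOR (1 AND 1)) XOR ((NOT 1 OR 1) XOR (NOT 0 OR 1))) -> 1
  row 7 [00111]: (((1 XOR NOT 1) XOR (1 AND 1)) XOR ((NOT 1 OR 1) XOR (NOT 0 OR 1))) -> 0
  row 8 [01000]: (((0 XOR NOT 0) XOR (0 AND 0)) XOR ((NOT 0 OR 0) XOR (NOT 0 OR 0))) -> 1
  row 9 [01001]: (((1 XOR NOT 0) XOR (0 AND 0)) XOR ((NOT 0 OR 0) XOR (NOT 0 OR 0))) -> 0
  row 10 [01010]: (((0 XOR NOT 1) XOR (1 AND 0)) XOR ((NOT 0 OR 0) XOR (NOT 0 OR 1))) -> 0
  row 11 [01011]: (((1 XOR NOT 1) XOR (1 AND 0)) XOR ((NOT 0 OR 0) XOR (NOT 0 OR 1))) -> 1
  row 12 [01100]: (((0 XOR NOT 0) XOR (0 AND 1)) XOR ((NOT 1 OR 1) XOR (NOT 0 OR 0))) -> 1
  row 13 [01101]: (((1 XOR NOT 0) XOR (0 AND 1)) XOR ((NOT 1 OR 1) XOR (NOT 0 OR 0))) -> 0
  row 14 [01110]: (((0 XOR NOT 1) XOR (1 AND 1)) XOR ((NOT 1 OR 1) XOR (NOT 0 OR 1))) -> 1
  row 15 [01111]: (((1 XOR NOT 1) XOR (1 AND 1)) XOR ((NOT 1 OR 1) XOR (NOT 0 OR 1))) -> 0
  row 16 [10000]: (((0 XOR NOT 0) XOR (0 AND 0)) XOR ((NOT 0 OR 0) XOR (NOT 1 OR 0))) -> 0
  row 17 [10001]: (((1 XOR NOT 0) XOR (0 AND 0)) XOR ((NOT 0 OR 0) XOR (NOT 1 OR 0))) -> 1
  row 18 [10010]: (((0 XOR NOT 1) XOR (1 AND 0)) XOR ((NOT 0 OR 0) XOR (NOT 1 OR 1))) -> 0
  row 19 [10011]: (((1 XOR NOT 1) XOR (1 AND 0)) XOR ((NOT 0 OR 0) XOR (NOT 1 OR 1))) -> 1
  row 20 [10100]: (((0 XOR NOT 0) XOR (0 AND 1)) XOR ((NOT 1 OR 1) XOR (NOT 1 OR 0))) -> 0
  row 21 [10101]: (((1 XOR NOT 0) XOR (0 AND 1)) XOR ((NOT 1 OR 1) XOR (NOT 1 OR 0))) -> 1
  row 22 [10110]: (((0 XOR NOT 1) XOR (1 AND 1)) XOR ((NOT 1 OR 1) XOR (NOT 1 OR 1))) -> 1
  row 23 [10111]: (((1 XOR NOT 1) XOR (1 AND 1)) XOR ((NOT 1 OR 1) XOR (NOT 1 OR 1))) -> 0
  row 24 [11000]: (((0 XOR NOT 0) XOR (0 AND 0)) XOR ((NOT 0 OR 0) XOR (NOT 1 OR 0))) -> 0
  row 25 [11001]: (((1 XOR NOT 0) XOR (0 AND 0)) XOR ((NOT 0 OR 0) XOR (NOT 1 OR 0))) -> 1
  row 26 [11010]: (((0 XOR NOT 1) XOR (1 AND 0)) XOR ((NOT 0 OR 0) XOR (NOT 1 OR 1))) -> 0
  row 27 [11011]: (((1 XOR NOT 1) XOR (1 AND 0)) XOR ((NOT 0 OR 0) XOR (NOT 1 OR 1))) -> 1
  row 28 [11100]: (((0 XOR NOT 0) XOR (0 AND 1)) XOR ((NOT 1 OR 1) XOR (NOT 1 OR 0))) -> 0
  row 29 [11101]: (((1 XOR NOT 0) XOR (0 AND 1)) XOR ((NOT 1 OR 1) XOR (NOT 1 OR 0))) -> 1
  row 30 [11110]: (((0 XOR NOT 1) XOR (1 AND 1)) XOR ((NOT 1 OR 1) XOR (NOT 1 OR 1))) -> 1
  row 31 [11111]: (((1 XOR NOT 1) XOR (1 AND 1)) XOR ((NOT 1 OR 1) XOR (NOT 1 OR 1))) -> 0
Full result column, 4 rows per line (a,b,c fixed per line; d,e runs 00..11 left to right):
  rows 0-3 [a,b,c=000]: 1001  = hex 9
  rows 4-7 [a,b,c=001]: 1010  = hex A
  rows 8-11 [a,b,c=010]: 1001  = hex 9
  rows 12-15 [a,b,c=011]: 1010  = hex A
  rows 16-19 [a,b,c=100]: 0101  = hex 5
  rows 20-23 [a,b,c=101]: 0110  = hex 6
  rows 24-27 [a,b,c=110]: 0101  = hex 5
  rows 28-31 [a,b,c=111]: 0110  = hex 6
Output column (row 0 .. row 31) = 10011010100110100101011001010110
Output column grouped in 4s = 1001 1010 1001 1010 0101 0110 0101 0110 = 0x9A9A5656
Convert to decimal digit by digit (value = value*16 + digit):
  9 -> 9
  9*16 + 10 (A) = 154
  154*16 + 9 = 2473
  2473*16 + 10 (A) = 39578
  39578*16 + 5 = 633253
  633253*16 + 6 = 10132054
  10132054*16 + 5 = 162112869
  162112869*16 + 6 = 2593805910
Decimal = 2593805910

2593805910
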